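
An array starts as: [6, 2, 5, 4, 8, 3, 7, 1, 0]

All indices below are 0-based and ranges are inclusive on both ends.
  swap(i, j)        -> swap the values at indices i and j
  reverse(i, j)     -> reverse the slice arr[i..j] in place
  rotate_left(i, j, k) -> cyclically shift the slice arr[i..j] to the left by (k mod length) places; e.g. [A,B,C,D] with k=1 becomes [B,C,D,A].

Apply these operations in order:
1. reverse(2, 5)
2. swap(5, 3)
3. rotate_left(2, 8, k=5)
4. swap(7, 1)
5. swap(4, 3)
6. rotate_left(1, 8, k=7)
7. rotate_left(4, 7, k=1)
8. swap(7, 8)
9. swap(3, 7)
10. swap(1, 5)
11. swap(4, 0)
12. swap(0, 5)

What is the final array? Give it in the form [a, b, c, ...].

Answer: [7, 5, 8, 2, 6, 0, 4, 1, 3]

Derivation:
After 1 (reverse(2, 5)): [6, 2, 3, 8, 4, 5, 7, 1, 0]
After 2 (swap(5, 3)): [6, 2, 3, 5, 4, 8, 7, 1, 0]
After 3 (rotate_left(2, 8, k=5)): [6, 2, 1, 0, 3, 5, 4, 8, 7]
After 4 (swap(7, 1)): [6, 8, 1, 0, 3, 5, 4, 2, 7]
After 5 (swap(4, 3)): [6, 8, 1, 3, 0, 5, 4, 2, 7]
After 6 (rotate_left(1, 8, k=7)): [6, 7, 8, 1, 3, 0, 5, 4, 2]
After 7 (rotate_left(4, 7, k=1)): [6, 7, 8, 1, 0, 5, 4, 3, 2]
After 8 (swap(7, 8)): [6, 7, 8, 1, 0, 5, 4, 2, 3]
After 9 (swap(3, 7)): [6, 7, 8, 2, 0, 5, 4, 1, 3]
After 10 (swap(1, 5)): [6, 5, 8, 2, 0, 7, 4, 1, 3]
After 11 (swap(4, 0)): [0, 5, 8, 2, 6, 7, 4, 1, 3]
After 12 (swap(0, 5)): [7, 5, 8, 2, 6, 0, 4, 1, 3]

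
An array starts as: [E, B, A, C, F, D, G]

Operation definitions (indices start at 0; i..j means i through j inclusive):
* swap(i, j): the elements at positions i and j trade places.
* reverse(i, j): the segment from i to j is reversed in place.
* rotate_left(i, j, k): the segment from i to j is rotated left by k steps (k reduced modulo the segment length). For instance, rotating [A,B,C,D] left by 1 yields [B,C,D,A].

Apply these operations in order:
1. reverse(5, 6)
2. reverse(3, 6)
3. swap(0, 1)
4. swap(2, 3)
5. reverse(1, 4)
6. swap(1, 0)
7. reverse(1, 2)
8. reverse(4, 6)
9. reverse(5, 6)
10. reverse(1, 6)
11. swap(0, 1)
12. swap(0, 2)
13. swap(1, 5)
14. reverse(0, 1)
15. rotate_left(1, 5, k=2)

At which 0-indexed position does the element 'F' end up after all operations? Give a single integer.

After 1 (reverse(5, 6)): [E, B, A, C, F, G, D]
After 2 (reverse(3, 6)): [E, B, A, D, G, F, C]
After 3 (swap(0, 1)): [B, E, A, D, G, F, C]
After 4 (swap(2, 3)): [B, E, D, A, G, F, C]
After 5 (reverse(1, 4)): [B, G, A, D, E, F, C]
After 6 (swap(1, 0)): [G, B, A, D, E, F, C]
After 7 (reverse(1, 2)): [G, A, B, D, E, F, C]
After 8 (reverse(4, 6)): [G, A, B, D, C, F, E]
After 9 (reverse(5, 6)): [G, A, B, D, C, E, F]
After 10 (reverse(1, 6)): [G, F, E, C, D, B, A]
After 11 (swap(0, 1)): [F, G, E, C, D, B, A]
After 12 (swap(0, 2)): [E, G, F, C, D, B, A]
After 13 (swap(1, 5)): [E, B, F, C, D, G, A]
After 14 (reverse(0, 1)): [B, E, F, C, D, G, A]
After 15 (rotate_left(1, 5, k=2)): [B, C, D, G, E, F, A]

Answer: 5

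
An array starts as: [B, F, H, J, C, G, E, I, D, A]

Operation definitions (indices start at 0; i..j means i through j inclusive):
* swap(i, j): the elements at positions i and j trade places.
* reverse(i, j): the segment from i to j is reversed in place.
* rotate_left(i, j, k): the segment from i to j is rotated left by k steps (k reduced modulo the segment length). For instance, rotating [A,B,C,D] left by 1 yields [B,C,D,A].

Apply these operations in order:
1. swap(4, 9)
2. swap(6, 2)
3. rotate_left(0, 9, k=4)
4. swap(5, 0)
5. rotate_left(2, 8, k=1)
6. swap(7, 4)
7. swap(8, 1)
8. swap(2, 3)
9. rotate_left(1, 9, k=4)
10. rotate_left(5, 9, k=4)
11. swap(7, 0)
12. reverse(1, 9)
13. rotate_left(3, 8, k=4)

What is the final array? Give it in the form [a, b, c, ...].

Answer: [H, I, D, A, F, C, J, E, G, B]

Derivation:
After 1 (swap(4, 9)): [B, F, H, J, A, G, E, I, D, C]
After 2 (swap(6, 2)): [B, F, E, J, A, G, H, I, D, C]
After 3 (rotate_left(0, 9, k=4)): [A, G, H, I, D, C, B, F, E, J]
After 4 (swap(5, 0)): [C, G, H, I, D, A, B, F, E, J]
After 5 (rotate_left(2, 8, k=1)): [C, G, I, D, A, B, F, E, H, J]
After 6 (swap(7, 4)): [C, G, I, D, E, B, F, A, H, J]
After 7 (swap(8, 1)): [C, H, I, D, E, B, F, A, G, J]
After 8 (swap(2, 3)): [C, H, D, I, E, B, F, A, G, J]
After 9 (rotate_left(1, 9, k=4)): [C, B, F, A, G, J, H, D, I, E]
After 10 (rotate_left(5, 9, k=4)): [C, B, F, A, G, E, J, H, D, I]
After 11 (swap(7, 0)): [H, B, F, A, G, E, J, C, D, I]
After 12 (reverse(1, 9)): [H, I, D, C, J, E, G, A, F, B]
After 13 (rotate_left(3, 8, k=4)): [H, I, D, A, F, C, J, E, G, B]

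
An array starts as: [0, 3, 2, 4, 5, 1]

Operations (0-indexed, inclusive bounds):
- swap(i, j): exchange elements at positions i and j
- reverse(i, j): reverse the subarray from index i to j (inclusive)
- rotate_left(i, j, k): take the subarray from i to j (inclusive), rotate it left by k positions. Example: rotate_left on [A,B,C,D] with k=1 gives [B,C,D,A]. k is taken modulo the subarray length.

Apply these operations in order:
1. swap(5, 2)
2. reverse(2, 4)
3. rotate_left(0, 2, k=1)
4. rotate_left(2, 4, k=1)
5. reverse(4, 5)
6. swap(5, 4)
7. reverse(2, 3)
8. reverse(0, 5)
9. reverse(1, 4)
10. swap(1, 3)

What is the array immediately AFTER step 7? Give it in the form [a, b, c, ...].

After 1 (swap(5, 2)): [0, 3, 1, 4, 5, 2]
After 2 (reverse(2, 4)): [0, 3, 5, 4, 1, 2]
After 3 (rotate_left(0, 2, k=1)): [3, 5, 0, 4, 1, 2]
After 4 (rotate_left(2, 4, k=1)): [3, 5, 4, 1, 0, 2]
After 5 (reverse(4, 5)): [3, 5, 4, 1, 2, 0]
After 6 (swap(5, 4)): [3, 5, 4, 1, 0, 2]
After 7 (reverse(2, 3)): [3, 5, 1, 4, 0, 2]

Answer: [3, 5, 1, 4, 0, 2]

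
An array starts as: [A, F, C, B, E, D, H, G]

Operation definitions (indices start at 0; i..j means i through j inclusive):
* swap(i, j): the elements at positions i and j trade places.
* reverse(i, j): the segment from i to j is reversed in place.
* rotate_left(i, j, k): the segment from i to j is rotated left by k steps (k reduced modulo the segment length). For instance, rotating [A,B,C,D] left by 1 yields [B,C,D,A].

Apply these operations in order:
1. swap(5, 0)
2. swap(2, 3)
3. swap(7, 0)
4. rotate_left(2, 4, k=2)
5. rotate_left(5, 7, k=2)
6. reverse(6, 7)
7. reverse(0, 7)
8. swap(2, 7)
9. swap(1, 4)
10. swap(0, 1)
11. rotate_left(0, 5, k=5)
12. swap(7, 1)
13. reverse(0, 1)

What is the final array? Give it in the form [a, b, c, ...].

After 1 (swap(5, 0)): [D, F, C, B, E, A, H, G]
After 2 (swap(2, 3)): [D, F, B, C, E, A, H, G]
After 3 (swap(7, 0)): [G, F, B, C, E, A, H, D]
After 4 (rotate_left(2, 4, k=2)): [G, F, E, B, C, A, H, D]
After 5 (rotate_left(5, 7, k=2)): [G, F, E, B, C, D, A, H]
After 6 (reverse(6, 7)): [G, F, E, B, C, D, H, A]
After 7 (reverse(0, 7)): [A, H, D, C, B, E, F, G]
After 8 (swap(2, 7)): [A, H, G, C, B, E, F, D]
After 9 (swap(1, 4)): [A, B, G, C, H, E, F, D]
After 10 (swap(0, 1)): [B, A, G, C, H, E, F, D]
After 11 (rotate_left(0, 5, k=5)): [E, B, A, G, C, H, F, D]
After 12 (swap(7, 1)): [E, D, A, G, C, H, F, B]
After 13 (reverse(0, 1)): [D, E, A, G, C, H, F, B]

Answer: [D, E, A, G, C, H, F, B]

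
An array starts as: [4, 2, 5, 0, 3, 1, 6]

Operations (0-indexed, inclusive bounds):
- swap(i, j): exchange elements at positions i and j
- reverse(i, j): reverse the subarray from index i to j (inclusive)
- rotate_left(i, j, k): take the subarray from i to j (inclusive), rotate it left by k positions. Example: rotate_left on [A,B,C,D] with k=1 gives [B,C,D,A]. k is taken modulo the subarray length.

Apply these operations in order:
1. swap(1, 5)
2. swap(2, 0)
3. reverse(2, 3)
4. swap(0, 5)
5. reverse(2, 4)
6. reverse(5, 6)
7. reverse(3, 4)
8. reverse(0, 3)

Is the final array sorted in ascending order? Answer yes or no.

Answer: no

Derivation:
After 1 (swap(1, 5)): [4, 1, 5, 0, 3, 2, 6]
After 2 (swap(2, 0)): [5, 1, 4, 0, 3, 2, 6]
After 3 (reverse(2, 3)): [5, 1, 0, 4, 3, 2, 6]
After 4 (swap(0, 5)): [2, 1, 0, 4, 3, 5, 6]
After 5 (reverse(2, 4)): [2, 1, 3, 4, 0, 5, 6]
After 6 (reverse(5, 6)): [2, 1, 3, 4, 0, 6, 5]
After 7 (reverse(3, 4)): [2, 1, 3, 0, 4, 6, 5]
After 8 (reverse(0, 3)): [0, 3, 1, 2, 4, 6, 5]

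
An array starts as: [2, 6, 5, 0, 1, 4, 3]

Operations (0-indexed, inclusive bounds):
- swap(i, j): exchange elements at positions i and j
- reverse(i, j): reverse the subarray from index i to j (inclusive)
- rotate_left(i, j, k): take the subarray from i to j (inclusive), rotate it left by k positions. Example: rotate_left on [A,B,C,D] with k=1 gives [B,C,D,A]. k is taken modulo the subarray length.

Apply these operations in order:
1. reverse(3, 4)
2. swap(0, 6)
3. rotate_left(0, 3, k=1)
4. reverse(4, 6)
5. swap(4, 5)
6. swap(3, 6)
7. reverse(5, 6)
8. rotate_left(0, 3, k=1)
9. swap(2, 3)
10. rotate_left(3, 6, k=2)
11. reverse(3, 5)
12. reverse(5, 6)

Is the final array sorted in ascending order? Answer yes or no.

Answer: no

Derivation:
After 1 (reverse(3, 4)): [2, 6, 5, 1, 0, 4, 3]
After 2 (swap(0, 6)): [3, 6, 5, 1, 0, 4, 2]
After 3 (rotate_left(0, 3, k=1)): [6, 5, 1, 3, 0, 4, 2]
After 4 (reverse(4, 6)): [6, 5, 1, 3, 2, 4, 0]
After 5 (swap(4, 5)): [6, 5, 1, 3, 4, 2, 0]
After 6 (swap(3, 6)): [6, 5, 1, 0, 4, 2, 3]
After 7 (reverse(5, 6)): [6, 5, 1, 0, 4, 3, 2]
After 8 (rotate_left(0, 3, k=1)): [5, 1, 0, 6, 4, 3, 2]
After 9 (swap(2, 3)): [5, 1, 6, 0, 4, 3, 2]
After 10 (rotate_left(3, 6, k=2)): [5, 1, 6, 3, 2, 0, 4]
After 11 (reverse(3, 5)): [5, 1, 6, 0, 2, 3, 4]
After 12 (reverse(5, 6)): [5, 1, 6, 0, 2, 4, 3]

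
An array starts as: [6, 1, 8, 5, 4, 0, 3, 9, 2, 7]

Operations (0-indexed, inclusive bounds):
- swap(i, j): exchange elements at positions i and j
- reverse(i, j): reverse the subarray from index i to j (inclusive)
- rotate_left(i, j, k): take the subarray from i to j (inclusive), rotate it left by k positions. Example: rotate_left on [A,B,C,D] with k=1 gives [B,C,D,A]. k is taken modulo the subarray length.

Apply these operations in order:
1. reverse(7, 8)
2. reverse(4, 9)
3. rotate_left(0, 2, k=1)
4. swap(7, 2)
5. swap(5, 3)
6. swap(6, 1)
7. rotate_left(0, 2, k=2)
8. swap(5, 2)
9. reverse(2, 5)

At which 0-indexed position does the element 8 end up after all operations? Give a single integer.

After 1 (reverse(7, 8)): [6, 1, 8, 5, 4, 0, 3, 2, 9, 7]
After 2 (reverse(4, 9)): [6, 1, 8, 5, 7, 9, 2, 3, 0, 4]
After 3 (rotate_left(0, 2, k=1)): [1, 8, 6, 5, 7, 9, 2, 3, 0, 4]
After 4 (swap(7, 2)): [1, 8, 3, 5, 7, 9, 2, 6, 0, 4]
After 5 (swap(5, 3)): [1, 8, 3, 9, 7, 5, 2, 6, 0, 4]
After 6 (swap(6, 1)): [1, 2, 3, 9, 7, 5, 8, 6, 0, 4]
After 7 (rotate_left(0, 2, k=2)): [3, 1, 2, 9, 7, 5, 8, 6, 0, 4]
After 8 (swap(5, 2)): [3, 1, 5, 9, 7, 2, 8, 6, 0, 4]
After 9 (reverse(2, 5)): [3, 1, 2, 7, 9, 5, 8, 6, 0, 4]

Answer: 6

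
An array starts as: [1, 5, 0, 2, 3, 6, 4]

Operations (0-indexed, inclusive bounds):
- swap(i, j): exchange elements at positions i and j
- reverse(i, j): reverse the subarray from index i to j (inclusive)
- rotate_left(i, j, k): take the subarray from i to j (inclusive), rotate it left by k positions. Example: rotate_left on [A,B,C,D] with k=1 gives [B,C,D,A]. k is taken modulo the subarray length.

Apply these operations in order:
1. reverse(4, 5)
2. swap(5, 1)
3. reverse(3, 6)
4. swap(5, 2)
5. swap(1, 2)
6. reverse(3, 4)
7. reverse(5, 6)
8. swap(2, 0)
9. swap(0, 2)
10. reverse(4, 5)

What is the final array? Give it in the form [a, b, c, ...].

Answer: [1, 6, 3, 5, 2, 4, 0]

Derivation:
After 1 (reverse(4, 5)): [1, 5, 0, 2, 6, 3, 4]
After 2 (swap(5, 1)): [1, 3, 0, 2, 6, 5, 4]
After 3 (reverse(3, 6)): [1, 3, 0, 4, 5, 6, 2]
After 4 (swap(5, 2)): [1, 3, 6, 4, 5, 0, 2]
After 5 (swap(1, 2)): [1, 6, 3, 4, 5, 0, 2]
After 6 (reverse(3, 4)): [1, 6, 3, 5, 4, 0, 2]
After 7 (reverse(5, 6)): [1, 6, 3, 5, 4, 2, 0]
After 8 (swap(2, 0)): [3, 6, 1, 5, 4, 2, 0]
After 9 (swap(0, 2)): [1, 6, 3, 5, 4, 2, 0]
After 10 (reverse(4, 5)): [1, 6, 3, 5, 2, 4, 0]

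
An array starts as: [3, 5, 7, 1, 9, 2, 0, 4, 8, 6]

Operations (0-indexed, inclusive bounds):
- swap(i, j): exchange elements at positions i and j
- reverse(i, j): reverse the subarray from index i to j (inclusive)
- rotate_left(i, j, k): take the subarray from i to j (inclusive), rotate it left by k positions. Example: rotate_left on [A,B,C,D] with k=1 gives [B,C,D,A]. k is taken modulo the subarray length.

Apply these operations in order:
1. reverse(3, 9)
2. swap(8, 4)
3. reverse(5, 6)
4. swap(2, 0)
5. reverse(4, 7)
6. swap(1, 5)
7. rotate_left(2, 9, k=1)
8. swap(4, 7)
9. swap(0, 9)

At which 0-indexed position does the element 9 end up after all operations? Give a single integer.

Answer: 6

Derivation:
After 1 (reverse(3, 9)): [3, 5, 7, 6, 8, 4, 0, 2, 9, 1]
After 2 (swap(8, 4)): [3, 5, 7, 6, 9, 4, 0, 2, 8, 1]
After 3 (reverse(5, 6)): [3, 5, 7, 6, 9, 0, 4, 2, 8, 1]
After 4 (swap(2, 0)): [7, 5, 3, 6, 9, 0, 4, 2, 8, 1]
After 5 (reverse(4, 7)): [7, 5, 3, 6, 2, 4, 0, 9, 8, 1]
After 6 (swap(1, 5)): [7, 4, 3, 6, 2, 5, 0, 9, 8, 1]
After 7 (rotate_left(2, 9, k=1)): [7, 4, 6, 2, 5, 0, 9, 8, 1, 3]
After 8 (swap(4, 7)): [7, 4, 6, 2, 8, 0, 9, 5, 1, 3]
After 9 (swap(0, 9)): [3, 4, 6, 2, 8, 0, 9, 5, 1, 7]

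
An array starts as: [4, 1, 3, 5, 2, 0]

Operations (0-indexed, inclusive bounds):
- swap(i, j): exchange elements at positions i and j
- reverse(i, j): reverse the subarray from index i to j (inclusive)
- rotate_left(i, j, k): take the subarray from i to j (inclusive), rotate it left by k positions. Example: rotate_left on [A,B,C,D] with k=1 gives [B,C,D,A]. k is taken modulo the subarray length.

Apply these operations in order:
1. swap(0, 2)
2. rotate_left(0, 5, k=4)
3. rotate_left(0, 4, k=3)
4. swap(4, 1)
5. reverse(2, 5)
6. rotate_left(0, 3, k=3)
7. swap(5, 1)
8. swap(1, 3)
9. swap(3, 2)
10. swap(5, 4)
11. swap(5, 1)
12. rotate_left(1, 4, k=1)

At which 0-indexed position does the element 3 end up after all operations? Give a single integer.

Answer: 2

Derivation:
After 1 (swap(0, 2)): [3, 1, 4, 5, 2, 0]
After 2 (rotate_left(0, 5, k=4)): [2, 0, 3, 1, 4, 5]
After 3 (rotate_left(0, 4, k=3)): [1, 4, 2, 0, 3, 5]
After 4 (swap(4, 1)): [1, 3, 2, 0, 4, 5]
After 5 (reverse(2, 5)): [1, 3, 5, 4, 0, 2]
After 6 (rotate_left(0, 3, k=3)): [4, 1, 3, 5, 0, 2]
After 7 (swap(5, 1)): [4, 2, 3, 5, 0, 1]
After 8 (swap(1, 3)): [4, 5, 3, 2, 0, 1]
After 9 (swap(3, 2)): [4, 5, 2, 3, 0, 1]
After 10 (swap(5, 4)): [4, 5, 2, 3, 1, 0]
After 11 (swap(5, 1)): [4, 0, 2, 3, 1, 5]
After 12 (rotate_left(1, 4, k=1)): [4, 2, 3, 1, 0, 5]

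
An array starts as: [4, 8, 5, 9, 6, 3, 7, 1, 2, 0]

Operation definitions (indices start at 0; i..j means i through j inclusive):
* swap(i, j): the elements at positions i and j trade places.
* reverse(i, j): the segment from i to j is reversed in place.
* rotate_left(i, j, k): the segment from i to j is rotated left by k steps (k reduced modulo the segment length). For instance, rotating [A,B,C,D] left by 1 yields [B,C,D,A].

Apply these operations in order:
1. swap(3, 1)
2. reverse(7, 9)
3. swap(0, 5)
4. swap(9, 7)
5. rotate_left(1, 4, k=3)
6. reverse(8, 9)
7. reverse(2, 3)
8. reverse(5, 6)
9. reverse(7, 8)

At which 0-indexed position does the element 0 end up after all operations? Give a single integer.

After 1 (swap(3, 1)): [4, 9, 5, 8, 6, 3, 7, 1, 2, 0]
After 2 (reverse(7, 9)): [4, 9, 5, 8, 6, 3, 7, 0, 2, 1]
After 3 (swap(0, 5)): [3, 9, 5, 8, 6, 4, 7, 0, 2, 1]
After 4 (swap(9, 7)): [3, 9, 5, 8, 6, 4, 7, 1, 2, 0]
After 5 (rotate_left(1, 4, k=3)): [3, 6, 9, 5, 8, 4, 7, 1, 2, 0]
After 6 (reverse(8, 9)): [3, 6, 9, 5, 8, 4, 7, 1, 0, 2]
After 7 (reverse(2, 3)): [3, 6, 5, 9, 8, 4, 7, 1, 0, 2]
After 8 (reverse(5, 6)): [3, 6, 5, 9, 8, 7, 4, 1, 0, 2]
After 9 (reverse(7, 8)): [3, 6, 5, 9, 8, 7, 4, 0, 1, 2]

Answer: 7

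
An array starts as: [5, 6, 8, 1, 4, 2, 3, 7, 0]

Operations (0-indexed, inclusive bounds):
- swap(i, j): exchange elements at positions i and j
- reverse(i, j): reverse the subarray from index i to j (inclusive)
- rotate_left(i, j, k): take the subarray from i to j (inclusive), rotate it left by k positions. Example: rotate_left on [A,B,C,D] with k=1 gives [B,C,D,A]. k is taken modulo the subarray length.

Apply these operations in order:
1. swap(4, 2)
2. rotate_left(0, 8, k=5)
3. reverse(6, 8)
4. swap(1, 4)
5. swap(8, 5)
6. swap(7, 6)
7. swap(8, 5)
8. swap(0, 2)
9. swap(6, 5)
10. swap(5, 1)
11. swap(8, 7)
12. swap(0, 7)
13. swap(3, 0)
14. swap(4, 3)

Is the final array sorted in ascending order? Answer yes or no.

After 1 (swap(4, 2)): [5, 6, 4, 1, 8, 2, 3, 7, 0]
After 2 (rotate_left(0, 8, k=5)): [2, 3, 7, 0, 5, 6, 4, 1, 8]
After 3 (reverse(6, 8)): [2, 3, 7, 0, 5, 6, 8, 1, 4]
After 4 (swap(1, 4)): [2, 5, 7, 0, 3, 6, 8, 1, 4]
After 5 (swap(8, 5)): [2, 5, 7, 0, 3, 4, 8, 1, 6]
After 6 (swap(7, 6)): [2, 5, 7, 0, 3, 4, 1, 8, 6]
After 7 (swap(8, 5)): [2, 5, 7, 0, 3, 6, 1, 8, 4]
After 8 (swap(0, 2)): [7, 5, 2, 0, 3, 6, 1, 8, 4]
After 9 (swap(6, 5)): [7, 5, 2, 0, 3, 1, 6, 8, 4]
After 10 (swap(5, 1)): [7, 1, 2, 0, 3, 5, 6, 8, 4]
After 11 (swap(8, 7)): [7, 1, 2, 0, 3, 5, 6, 4, 8]
After 12 (swap(0, 7)): [4, 1, 2, 0, 3, 5, 6, 7, 8]
After 13 (swap(3, 0)): [0, 1, 2, 4, 3, 5, 6, 7, 8]
After 14 (swap(4, 3)): [0, 1, 2, 3, 4, 5, 6, 7, 8]

Answer: yes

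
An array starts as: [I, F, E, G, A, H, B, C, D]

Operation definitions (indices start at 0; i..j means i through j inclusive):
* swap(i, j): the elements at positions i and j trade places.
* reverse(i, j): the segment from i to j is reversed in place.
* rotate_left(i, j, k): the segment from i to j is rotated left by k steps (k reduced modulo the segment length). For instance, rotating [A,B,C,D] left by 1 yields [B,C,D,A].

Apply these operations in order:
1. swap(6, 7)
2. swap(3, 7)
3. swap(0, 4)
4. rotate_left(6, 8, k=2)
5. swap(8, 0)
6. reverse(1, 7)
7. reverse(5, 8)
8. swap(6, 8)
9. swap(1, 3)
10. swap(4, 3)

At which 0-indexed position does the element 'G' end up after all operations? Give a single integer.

Answer: 0

Derivation:
After 1 (swap(6, 7)): [I, F, E, G, A, H, C, B, D]
After 2 (swap(3, 7)): [I, F, E, B, A, H, C, G, D]
After 3 (swap(0, 4)): [A, F, E, B, I, H, C, G, D]
After 4 (rotate_left(6, 8, k=2)): [A, F, E, B, I, H, D, C, G]
After 5 (swap(8, 0)): [G, F, E, B, I, H, D, C, A]
After 6 (reverse(1, 7)): [G, C, D, H, I, B, E, F, A]
After 7 (reverse(5, 8)): [G, C, D, H, I, A, F, E, B]
After 8 (swap(6, 8)): [G, C, D, H, I, A, B, E, F]
After 9 (swap(1, 3)): [G, H, D, C, I, A, B, E, F]
After 10 (swap(4, 3)): [G, H, D, I, C, A, B, E, F]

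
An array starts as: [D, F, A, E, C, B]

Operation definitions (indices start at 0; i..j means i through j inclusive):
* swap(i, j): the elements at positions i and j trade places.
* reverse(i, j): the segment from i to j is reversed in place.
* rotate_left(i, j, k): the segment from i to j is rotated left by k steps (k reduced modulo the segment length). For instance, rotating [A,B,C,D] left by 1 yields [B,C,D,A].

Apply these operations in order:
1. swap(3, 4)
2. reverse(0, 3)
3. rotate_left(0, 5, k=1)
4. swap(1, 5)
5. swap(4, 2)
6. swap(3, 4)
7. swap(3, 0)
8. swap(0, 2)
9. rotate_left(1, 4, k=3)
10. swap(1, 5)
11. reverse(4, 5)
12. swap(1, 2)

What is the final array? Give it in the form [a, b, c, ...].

Answer: [B, C, F, D, E, A]

Derivation:
After 1 (swap(3, 4)): [D, F, A, C, E, B]
After 2 (reverse(0, 3)): [C, A, F, D, E, B]
After 3 (rotate_left(0, 5, k=1)): [A, F, D, E, B, C]
After 4 (swap(1, 5)): [A, C, D, E, B, F]
After 5 (swap(4, 2)): [A, C, B, E, D, F]
After 6 (swap(3, 4)): [A, C, B, D, E, F]
After 7 (swap(3, 0)): [D, C, B, A, E, F]
After 8 (swap(0, 2)): [B, C, D, A, E, F]
After 9 (rotate_left(1, 4, k=3)): [B, E, C, D, A, F]
After 10 (swap(1, 5)): [B, F, C, D, A, E]
After 11 (reverse(4, 5)): [B, F, C, D, E, A]
After 12 (swap(1, 2)): [B, C, F, D, E, A]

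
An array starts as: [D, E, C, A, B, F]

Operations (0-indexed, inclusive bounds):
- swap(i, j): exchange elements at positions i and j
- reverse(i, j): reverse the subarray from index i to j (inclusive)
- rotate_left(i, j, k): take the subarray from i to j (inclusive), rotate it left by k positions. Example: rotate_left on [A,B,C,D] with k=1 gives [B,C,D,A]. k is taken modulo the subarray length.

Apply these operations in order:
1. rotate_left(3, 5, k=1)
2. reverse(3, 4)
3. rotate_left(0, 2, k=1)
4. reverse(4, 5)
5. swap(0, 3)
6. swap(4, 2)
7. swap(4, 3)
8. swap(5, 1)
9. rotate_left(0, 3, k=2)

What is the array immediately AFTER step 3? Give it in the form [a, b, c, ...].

Answer: [E, C, D, F, B, A]

Derivation:
After 1 (rotate_left(3, 5, k=1)): [D, E, C, B, F, A]
After 2 (reverse(3, 4)): [D, E, C, F, B, A]
After 3 (rotate_left(0, 2, k=1)): [E, C, D, F, B, A]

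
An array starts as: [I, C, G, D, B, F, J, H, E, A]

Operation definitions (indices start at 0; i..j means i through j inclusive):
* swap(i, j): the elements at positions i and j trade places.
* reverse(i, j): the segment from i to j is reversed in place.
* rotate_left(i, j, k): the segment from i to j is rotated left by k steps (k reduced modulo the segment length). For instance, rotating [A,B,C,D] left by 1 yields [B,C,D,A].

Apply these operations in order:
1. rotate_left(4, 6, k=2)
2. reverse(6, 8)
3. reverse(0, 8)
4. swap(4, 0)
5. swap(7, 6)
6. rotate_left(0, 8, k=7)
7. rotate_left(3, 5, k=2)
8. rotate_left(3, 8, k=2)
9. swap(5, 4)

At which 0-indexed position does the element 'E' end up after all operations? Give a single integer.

After 1 (rotate_left(4, 6, k=2)): [I, C, G, D, J, B, F, H, E, A]
After 2 (reverse(6, 8)): [I, C, G, D, J, B, E, H, F, A]
After 3 (reverse(0, 8)): [F, H, E, B, J, D, G, C, I, A]
After 4 (swap(4, 0)): [J, H, E, B, F, D, G, C, I, A]
After 5 (swap(7, 6)): [J, H, E, B, F, D, C, G, I, A]
After 6 (rotate_left(0, 8, k=7)): [G, I, J, H, E, B, F, D, C, A]
After 7 (rotate_left(3, 5, k=2)): [G, I, J, B, H, E, F, D, C, A]
After 8 (rotate_left(3, 8, k=2)): [G, I, J, E, F, D, C, B, H, A]
After 9 (swap(5, 4)): [G, I, J, E, D, F, C, B, H, A]

Answer: 3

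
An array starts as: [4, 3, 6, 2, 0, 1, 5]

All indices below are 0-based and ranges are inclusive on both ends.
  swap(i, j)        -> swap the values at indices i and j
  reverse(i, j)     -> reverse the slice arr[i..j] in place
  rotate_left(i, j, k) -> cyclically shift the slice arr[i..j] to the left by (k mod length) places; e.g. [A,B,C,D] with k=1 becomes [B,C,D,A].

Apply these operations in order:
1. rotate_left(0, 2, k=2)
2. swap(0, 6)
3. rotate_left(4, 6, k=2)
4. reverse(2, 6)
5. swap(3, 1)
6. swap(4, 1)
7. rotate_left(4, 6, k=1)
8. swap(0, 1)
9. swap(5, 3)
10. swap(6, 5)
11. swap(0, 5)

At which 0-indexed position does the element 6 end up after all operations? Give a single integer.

Answer: 5

Derivation:
After 1 (rotate_left(0, 2, k=2)): [6, 4, 3, 2, 0, 1, 5]
After 2 (swap(0, 6)): [5, 4, 3, 2, 0, 1, 6]
After 3 (rotate_left(4, 6, k=2)): [5, 4, 3, 2, 6, 0, 1]
After 4 (reverse(2, 6)): [5, 4, 1, 0, 6, 2, 3]
After 5 (swap(3, 1)): [5, 0, 1, 4, 6, 2, 3]
After 6 (swap(4, 1)): [5, 6, 1, 4, 0, 2, 3]
After 7 (rotate_left(4, 6, k=1)): [5, 6, 1, 4, 2, 3, 0]
After 8 (swap(0, 1)): [6, 5, 1, 4, 2, 3, 0]
After 9 (swap(5, 3)): [6, 5, 1, 3, 2, 4, 0]
After 10 (swap(6, 5)): [6, 5, 1, 3, 2, 0, 4]
After 11 (swap(0, 5)): [0, 5, 1, 3, 2, 6, 4]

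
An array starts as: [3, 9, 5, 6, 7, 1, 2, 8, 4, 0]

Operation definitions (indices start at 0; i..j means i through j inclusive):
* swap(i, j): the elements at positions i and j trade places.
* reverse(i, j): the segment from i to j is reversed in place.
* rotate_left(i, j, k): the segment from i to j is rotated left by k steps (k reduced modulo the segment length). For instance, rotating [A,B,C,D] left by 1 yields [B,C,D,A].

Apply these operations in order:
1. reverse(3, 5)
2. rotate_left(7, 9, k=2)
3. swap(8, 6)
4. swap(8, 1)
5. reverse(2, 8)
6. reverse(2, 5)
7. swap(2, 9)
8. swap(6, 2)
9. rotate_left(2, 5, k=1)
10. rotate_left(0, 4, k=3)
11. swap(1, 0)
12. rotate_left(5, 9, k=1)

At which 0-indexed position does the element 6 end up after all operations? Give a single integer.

Answer: 8

Derivation:
After 1 (reverse(3, 5)): [3, 9, 5, 1, 7, 6, 2, 8, 4, 0]
After 2 (rotate_left(7, 9, k=2)): [3, 9, 5, 1, 7, 6, 2, 0, 8, 4]
After 3 (swap(8, 6)): [3, 9, 5, 1, 7, 6, 8, 0, 2, 4]
After 4 (swap(8, 1)): [3, 2, 5, 1, 7, 6, 8, 0, 9, 4]
After 5 (reverse(2, 8)): [3, 2, 9, 0, 8, 6, 7, 1, 5, 4]
After 6 (reverse(2, 5)): [3, 2, 6, 8, 0, 9, 7, 1, 5, 4]
After 7 (swap(2, 9)): [3, 2, 4, 8, 0, 9, 7, 1, 5, 6]
After 8 (swap(6, 2)): [3, 2, 7, 8, 0, 9, 4, 1, 5, 6]
After 9 (rotate_left(2, 5, k=1)): [3, 2, 8, 0, 9, 7, 4, 1, 5, 6]
After 10 (rotate_left(0, 4, k=3)): [0, 9, 3, 2, 8, 7, 4, 1, 5, 6]
After 11 (swap(1, 0)): [9, 0, 3, 2, 8, 7, 4, 1, 5, 6]
After 12 (rotate_left(5, 9, k=1)): [9, 0, 3, 2, 8, 4, 1, 5, 6, 7]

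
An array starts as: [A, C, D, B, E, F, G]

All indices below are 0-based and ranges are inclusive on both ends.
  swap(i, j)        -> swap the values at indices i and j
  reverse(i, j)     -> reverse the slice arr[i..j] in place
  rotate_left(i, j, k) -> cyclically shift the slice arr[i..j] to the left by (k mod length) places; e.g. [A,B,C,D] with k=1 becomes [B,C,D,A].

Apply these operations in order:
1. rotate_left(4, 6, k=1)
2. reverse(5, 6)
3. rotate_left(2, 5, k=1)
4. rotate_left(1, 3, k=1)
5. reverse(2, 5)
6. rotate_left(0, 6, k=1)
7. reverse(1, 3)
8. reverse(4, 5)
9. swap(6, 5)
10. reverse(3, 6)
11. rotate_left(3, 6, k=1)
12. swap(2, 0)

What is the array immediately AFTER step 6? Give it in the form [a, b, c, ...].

Answer: [B, D, E, C, F, G, A]

Derivation:
After 1 (rotate_left(4, 6, k=1)): [A, C, D, B, F, G, E]
After 2 (reverse(5, 6)): [A, C, D, B, F, E, G]
After 3 (rotate_left(2, 5, k=1)): [A, C, B, F, E, D, G]
After 4 (rotate_left(1, 3, k=1)): [A, B, F, C, E, D, G]
After 5 (reverse(2, 5)): [A, B, D, E, C, F, G]
After 6 (rotate_left(0, 6, k=1)): [B, D, E, C, F, G, A]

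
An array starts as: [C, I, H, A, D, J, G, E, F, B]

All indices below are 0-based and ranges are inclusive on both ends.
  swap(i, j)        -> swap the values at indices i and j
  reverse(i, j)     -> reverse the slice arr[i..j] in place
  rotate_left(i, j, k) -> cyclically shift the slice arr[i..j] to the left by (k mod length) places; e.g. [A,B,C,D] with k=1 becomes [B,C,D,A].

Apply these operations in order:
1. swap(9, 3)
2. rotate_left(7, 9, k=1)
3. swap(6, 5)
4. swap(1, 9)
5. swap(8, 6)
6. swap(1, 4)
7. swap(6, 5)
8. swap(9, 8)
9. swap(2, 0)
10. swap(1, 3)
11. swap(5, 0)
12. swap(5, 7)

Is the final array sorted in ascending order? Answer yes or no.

Answer: yes

Derivation:
After 1 (swap(9, 3)): [C, I, H, B, D, J, G, E, F, A]
After 2 (rotate_left(7, 9, k=1)): [C, I, H, B, D, J, G, F, A, E]
After 3 (swap(6, 5)): [C, I, H, B, D, G, J, F, A, E]
After 4 (swap(1, 9)): [C, E, H, B, D, G, J, F, A, I]
After 5 (swap(8, 6)): [C, E, H, B, D, G, A, F, J, I]
After 6 (swap(1, 4)): [C, D, H, B, E, G, A, F, J, I]
After 7 (swap(6, 5)): [C, D, H, B, E, A, G, F, J, I]
After 8 (swap(9, 8)): [C, D, H, B, E, A, G, F, I, J]
After 9 (swap(2, 0)): [H, D, C, B, E, A, G, F, I, J]
After 10 (swap(1, 3)): [H, B, C, D, E, A, G, F, I, J]
After 11 (swap(5, 0)): [A, B, C, D, E, H, G, F, I, J]
After 12 (swap(5, 7)): [A, B, C, D, E, F, G, H, I, J]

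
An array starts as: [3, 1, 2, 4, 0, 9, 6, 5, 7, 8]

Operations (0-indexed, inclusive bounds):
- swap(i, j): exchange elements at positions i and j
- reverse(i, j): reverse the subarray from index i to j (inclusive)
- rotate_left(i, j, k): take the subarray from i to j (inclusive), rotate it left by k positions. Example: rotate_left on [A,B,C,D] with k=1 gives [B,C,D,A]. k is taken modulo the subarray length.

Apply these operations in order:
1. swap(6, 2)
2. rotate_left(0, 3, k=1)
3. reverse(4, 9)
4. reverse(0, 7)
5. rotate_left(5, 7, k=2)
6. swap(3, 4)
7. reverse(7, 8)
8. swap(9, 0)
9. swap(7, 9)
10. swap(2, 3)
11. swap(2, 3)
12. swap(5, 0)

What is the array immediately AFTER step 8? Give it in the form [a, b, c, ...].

Answer: [0, 5, 7, 3, 8, 1, 4, 9, 6, 2]

Derivation:
After 1 (swap(6, 2)): [3, 1, 6, 4, 0, 9, 2, 5, 7, 8]
After 2 (rotate_left(0, 3, k=1)): [1, 6, 4, 3, 0, 9, 2, 5, 7, 8]
After 3 (reverse(4, 9)): [1, 6, 4, 3, 8, 7, 5, 2, 9, 0]
After 4 (reverse(0, 7)): [2, 5, 7, 8, 3, 4, 6, 1, 9, 0]
After 5 (rotate_left(5, 7, k=2)): [2, 5, 7, 8, 3, 1, 4, 6, 9, 0]
After 6 (swap(3, 4)): [2, 5, 7, 3, 8, 1, 4, 6, 9, 0]
After 7 (reverse(7, 8)): [2, 5, 7, 3, 8, 1, 4, 9, 6, 0]
After 8 (swap(9, 0)): [0, 5, 7, 3, 8, 1, 4, 9, 6, 2]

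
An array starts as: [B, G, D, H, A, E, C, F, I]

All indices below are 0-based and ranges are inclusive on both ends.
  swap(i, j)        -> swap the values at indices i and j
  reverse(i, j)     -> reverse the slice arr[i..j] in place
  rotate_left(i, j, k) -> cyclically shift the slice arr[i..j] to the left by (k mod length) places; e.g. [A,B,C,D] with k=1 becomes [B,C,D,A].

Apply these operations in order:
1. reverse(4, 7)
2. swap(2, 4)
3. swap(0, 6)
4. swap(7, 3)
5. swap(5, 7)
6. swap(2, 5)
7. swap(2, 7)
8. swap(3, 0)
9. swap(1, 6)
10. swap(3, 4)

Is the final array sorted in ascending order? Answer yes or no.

After 1 (reverse(4, 7)): [B, G, D, H, F, C, E, A, I]
After 2 (swap(2, 4)): [B, G, F, H, D, C, E, A, I]
After 3 (swap(0, 6)): [E, G, F, H, D, C, B, A, I]
After 4 (swap(7, 3)): [E, G, F, A, D, C, B, H, I]
After 5 (swap(5, 7)): [E, G, F, A, D, H, B, C, I]
After 6 (swap(2, 5)): [E, G, H, A, D, F, B, C, I]
After 7 (swap(2, 7)): [E, G, C, A, D, F, B, H, I]
After 8 (swap(3, 0)): [A, G, C, E, D, F, B, H, I]
After 9 (swap(1, 6)): [A, B, C, E, D, F, G, H, I]
After 10 (swap(3, 4)): [A, B, C, D, E, F, G, H, I]

Answer: yes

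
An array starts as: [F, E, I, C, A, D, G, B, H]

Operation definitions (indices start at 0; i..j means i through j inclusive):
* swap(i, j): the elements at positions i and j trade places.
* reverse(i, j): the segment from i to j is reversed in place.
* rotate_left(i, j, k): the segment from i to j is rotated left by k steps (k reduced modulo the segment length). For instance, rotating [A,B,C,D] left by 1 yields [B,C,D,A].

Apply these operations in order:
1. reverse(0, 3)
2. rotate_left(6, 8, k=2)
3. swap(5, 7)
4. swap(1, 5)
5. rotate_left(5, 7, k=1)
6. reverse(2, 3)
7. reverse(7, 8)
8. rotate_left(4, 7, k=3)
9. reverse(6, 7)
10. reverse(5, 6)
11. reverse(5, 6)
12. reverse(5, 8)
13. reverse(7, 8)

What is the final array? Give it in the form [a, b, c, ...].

After 1 (reverse(0, 3)): [C, I, E, F, A, D, G, B, H]
After 2 (rotate_left(6, 8, k=2)): [C, I, E, F, A, D, H, G, B]
After 3 (swap(5, 7)): [C, I, E, F, A, G, H, D, B]
After 4 (swap(1, 5)): [C, G, E, F, A, I, H, D, B]
After 5 (rotate_left(5, 7, k=1)): [C, G, E, F, A, H, D, I, B]
After 6 (reverse(2, 3)): [C, G, F, E, A, H, D, I, B]
After 7 (reverse(7, 8)): [C, G, F, E, A, H, D, B, I]
After 8 (rotate_left(4, 7, k=3)): [C, G, F, E, B, A, H, D, I]
After 9 (reverse(6, 7)): [C, G, F, E, B, A, D, H, I]
After 10 (reverse(5, 6)): [C, G, F, E, B, D, A, H, I]
After 11 (reverse(5, 6)): [C, G, F, E, B, A, D, H, I]
After 12 (reverse(5, 8)): [C, G, F, E, B, I, H, D, A]
After 13 (reverse(7, 8)): [C, G, F, E, B, I, H, A, D]

Answer: [C, G, F, E, B, I, H, A, D]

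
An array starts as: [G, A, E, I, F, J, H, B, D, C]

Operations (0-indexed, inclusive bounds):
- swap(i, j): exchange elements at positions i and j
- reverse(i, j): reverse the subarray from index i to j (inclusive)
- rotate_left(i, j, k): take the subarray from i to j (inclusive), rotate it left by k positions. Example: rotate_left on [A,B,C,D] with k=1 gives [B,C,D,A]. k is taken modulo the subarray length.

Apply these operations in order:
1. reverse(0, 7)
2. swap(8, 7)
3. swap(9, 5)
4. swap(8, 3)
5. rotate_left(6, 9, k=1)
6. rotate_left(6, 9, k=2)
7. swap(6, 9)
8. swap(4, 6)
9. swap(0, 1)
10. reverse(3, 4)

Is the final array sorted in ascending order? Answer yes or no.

After 1 (reverse(0, 7)): [B, H, J, F, I, E, A, G, D, C]
After 2 (swap(8, 7)): [B, H, J, F, I, E, A, D, G, C]
After 3 (swap(9, 5)): [B, H, J, F, I, C, A, D, G, E]
After 4 (swap(8, 3)): [B, H, J, G, I, C, A, D, F, E]
After 5 (rotate_left(6, 9, k=1)): [B, H, J, G, I, C, D, F, E, A]
After 6 (rotate_left(6, 9, k=2)): [B, H, J, G, I, C, E, A, D, F]
After 7 (swap(6, 9)): [B, H, J, G, I, C, F, A, D, E]
After 8 (swap(4, 6)): [B, H, J, G, F, C, I, A, D, E]
After 9 (swap(0, 1)): [H, B, J, G, F, C, I, A, D, E]
After 10 (reverse(3, 4)): [H, B, J, F, G, C, I, A, D, E]

Answer: no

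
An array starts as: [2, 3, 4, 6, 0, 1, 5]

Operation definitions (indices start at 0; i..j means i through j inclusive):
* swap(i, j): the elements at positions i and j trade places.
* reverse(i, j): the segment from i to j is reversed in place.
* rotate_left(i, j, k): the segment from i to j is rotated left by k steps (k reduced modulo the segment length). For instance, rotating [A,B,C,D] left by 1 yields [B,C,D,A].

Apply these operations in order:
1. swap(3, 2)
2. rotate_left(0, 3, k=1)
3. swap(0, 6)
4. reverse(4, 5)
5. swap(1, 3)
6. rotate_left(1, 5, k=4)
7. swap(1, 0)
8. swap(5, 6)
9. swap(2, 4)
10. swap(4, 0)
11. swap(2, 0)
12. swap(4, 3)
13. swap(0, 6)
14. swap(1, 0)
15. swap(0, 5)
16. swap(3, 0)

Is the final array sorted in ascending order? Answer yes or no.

Answer: yes

Derivation:
After 1 (swap(3, 2)): [2, 3, 6, 4, 0, 1, 5]
After 2 (rotate_left(0, 3, k=1)): [3, 6, 4, 2, 0, 1, 5]
After 3 (swap(0, 6)): [5, 6, 4, 2, 0, 1, 3]
After 4 (reverse(4, 5)): [5, 6, 4, 2, 1, 0, 3]
After 5 (swap(1, 3)): [5, 2, 4, 6, 1, 0, 3]
After 6 (rotate_left(1, 5, k=4)): [5, 0, 2, 4, 6, 1, 3]
After 7 (swap(1, 0)): [0, 5, 2, 4, 6, 1, 3]
After 8 (swap(5, 6)): [0, 5, 2, 4, 6, 3, 1]
After 9 (swap(2, 4)): [0, 5, 6, 4, 2, 3, 1]
After 10 (swap(4, 0)): [2, 5, 6, 4, 0, 3, 1]
After 11 (swap(2, 0)): [6, 5, 2, 4, 0, 3, 1]
After 12 (swap(4, 3)): [6, 5, 2, 0, 4, 3, 1]
After 13 (swap(0, 6)): [1, 5, 2, 0, 4, 3, 6]
After 14 (swap(1, 0)): [5, 1, 2, 0, 4, 3, 6]
After 15 (swap(0, 5)): [3, 1, 2, 0, 4, 5, 6]
After 16 (swap(3, 0)): [0, 1, 2, 3, 4, 5, 6]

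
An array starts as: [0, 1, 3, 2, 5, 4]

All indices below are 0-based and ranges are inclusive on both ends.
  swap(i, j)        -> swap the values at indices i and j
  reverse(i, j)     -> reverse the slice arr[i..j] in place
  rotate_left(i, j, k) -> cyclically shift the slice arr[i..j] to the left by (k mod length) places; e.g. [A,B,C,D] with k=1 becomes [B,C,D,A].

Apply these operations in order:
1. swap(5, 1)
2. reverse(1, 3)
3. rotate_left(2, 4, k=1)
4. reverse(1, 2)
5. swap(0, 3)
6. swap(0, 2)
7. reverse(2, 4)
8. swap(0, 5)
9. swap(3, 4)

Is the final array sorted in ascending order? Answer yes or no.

Answer: no

Derivation:
After 1 (swap(5, 1)): [0, 4, 3, 2, 5, 1]
After 2 (reverse(1, 3)): [0, 2, 3, 4, 5, 1]
After 3 (rotate_left(2, 4, k=1)): [0, 2, 4, 5, 3, 1]
After 4 (reverse(1, 2)): [0, 4, 2, 5, 3, 1]
After 5 (swap(0, 3)): [5, 4, 2, 0, 3, 1]
After 6 (swap(0, 2)): [2, 4, 5, 0, 3, 1]
After 7 (reverse(2, 4)): [2, 4, 3, 0, 5, 1]
After 8 (swap(0, 5)): [1, 4, 3, 0, 5, 2]
After 9 (swap(3, 4)): [1, 4, 3, 5, 0, 2]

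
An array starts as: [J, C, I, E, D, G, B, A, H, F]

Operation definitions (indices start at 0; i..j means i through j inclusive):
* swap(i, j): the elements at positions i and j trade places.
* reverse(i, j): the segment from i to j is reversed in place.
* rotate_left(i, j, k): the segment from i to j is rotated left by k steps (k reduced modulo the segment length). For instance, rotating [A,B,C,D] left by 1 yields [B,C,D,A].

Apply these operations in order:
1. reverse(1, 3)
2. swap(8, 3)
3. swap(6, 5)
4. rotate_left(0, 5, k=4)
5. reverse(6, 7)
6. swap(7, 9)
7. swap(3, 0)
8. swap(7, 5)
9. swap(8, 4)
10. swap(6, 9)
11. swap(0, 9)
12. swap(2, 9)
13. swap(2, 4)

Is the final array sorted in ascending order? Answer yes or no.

Answer: yes

Derivation:
After 1 (reverse(1, 3)): [J, E, I, C, D, G, B, A, H, F]
After 2 (swap(8, 3)): [J, E, I, H, D, G, B, A, C, F]
After 3 (swap(6, 5)): [J, E, I, H, D, B, G, A, C, F]
After 4 (rotate_left(0, 5, k=4)): [D, B, J, E, I, H, G, A, C, F]
After 5 (reverse(6, 7)): [D, B, J, E, I, H, A, G, C, F]
After 6 (swap(7, 9)): [D, B, J, E, I, H, A, F, C, G]
After 7 (swap(3, 0)): [E, B, J, D, I, H, A, F, C, G]
After 8 (swap(7, 5)): [E, B, J, D, I, F, A, H, C, G]
After 9 (swap(8, 4)): [E, B, J, D, C, F, A, H, I, G]
After 10 (swap(6, 9)): [E, B, J, D, C, F, G, H, I, A]
After 11 (swap(0, 9)): [A, B, J, D, C, F, G, H, I, E]
After 12 (swap(2, 9)): [A, B, E, D, C, F, G, H, I, J]
After 13 (swap(2, 4)): [A, B, C, D, E, F, G, H, I, J]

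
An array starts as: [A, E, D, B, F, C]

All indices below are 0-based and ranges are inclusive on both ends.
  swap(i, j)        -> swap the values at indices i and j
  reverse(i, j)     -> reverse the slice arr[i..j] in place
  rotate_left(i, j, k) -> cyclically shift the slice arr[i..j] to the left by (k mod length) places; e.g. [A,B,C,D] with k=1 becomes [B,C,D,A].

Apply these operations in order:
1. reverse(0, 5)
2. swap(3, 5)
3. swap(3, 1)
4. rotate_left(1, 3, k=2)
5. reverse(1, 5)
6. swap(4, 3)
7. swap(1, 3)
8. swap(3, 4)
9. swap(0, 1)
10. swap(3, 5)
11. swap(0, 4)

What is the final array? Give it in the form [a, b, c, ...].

After 1 (reverse(0, 5)): [C, F, B, D, E, A]
After 2 (swap(3, 5)): [C, F, B, A, E, D]
After 3 (swap(3, 1)): [C, A, B, F, E, D]
After 4 (rotate_left(1, 3, k=2)): [C, F, A, B, E, D]
After 5 (reverse(1, 5)): [C, D, E, B, A, F]
After 6 (swap(4, 3)): [C, D, E, A, B, F]
After 7 (swap(1, 3)): [C, A, E, D, B, F]
After 8 (swap(3, 4)): [C, A, E, B, D, F]
After 9 (swap(0, 1)): [A, C, E, B, D, F]
After 10 (swap(3, 5)): [A, C, E, F, D, B]
After 11 (swap(0, 4)): [D, C, E, F, A, B]

Answer: [D, C, E, F, A, B]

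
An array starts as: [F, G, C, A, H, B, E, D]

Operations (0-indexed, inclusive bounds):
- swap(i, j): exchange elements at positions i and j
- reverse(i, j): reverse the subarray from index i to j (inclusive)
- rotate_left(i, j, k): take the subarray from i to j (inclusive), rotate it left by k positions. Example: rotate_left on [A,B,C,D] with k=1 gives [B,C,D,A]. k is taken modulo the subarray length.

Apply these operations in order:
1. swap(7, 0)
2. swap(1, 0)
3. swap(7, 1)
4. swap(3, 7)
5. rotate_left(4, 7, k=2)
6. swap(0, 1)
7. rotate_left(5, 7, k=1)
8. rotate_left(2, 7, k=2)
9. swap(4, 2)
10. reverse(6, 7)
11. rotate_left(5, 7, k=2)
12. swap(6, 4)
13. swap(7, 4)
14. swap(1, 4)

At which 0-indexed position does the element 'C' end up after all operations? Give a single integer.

After 1 (swap(7, 0)): [D, G, C, A, H, B, E, F]
After 2 (swap(1, 0)): [G, D, C, A, H, B, E, F]
After 3 (swap(7, 1)): [G, F, C, A, H, B, E, D]
After 4 (swap(3, 7)): [G, F, C, D, H, B, E, A]
After 5 (rotate_left(4, 7, k=2)): [G, F, C, D, E, A, H, B]
After 6 (swap(0, 1)): [F, G, C, D, E, A, H, B]
After 7 (rotate_left(5, 7, k=1)): [F, G, C, D, E, H, B, A]
After 8 (rotate_left(2, 7, k=2)): [F, G, E, H, B, A, C, D]
After 9 (swap(4, 2)): [F, G, B, H, E, A, C, D]
After 10 (reverse(6, 7)): [F, G, B, H, E, A, D, C]
After 11 (rotate_left(5, 7, k=2)): [F, G, B, H, E, C, A, D]
After 12 (swap(6, 4)): [F, G, B, H, A, C, E, D]
After 13 (swap(7, 4)): [F, G, B, H, D, C, E, A]
After 14 (swap(1, 4)): [F, D, B, H, G, C, E, A]

Answer: 5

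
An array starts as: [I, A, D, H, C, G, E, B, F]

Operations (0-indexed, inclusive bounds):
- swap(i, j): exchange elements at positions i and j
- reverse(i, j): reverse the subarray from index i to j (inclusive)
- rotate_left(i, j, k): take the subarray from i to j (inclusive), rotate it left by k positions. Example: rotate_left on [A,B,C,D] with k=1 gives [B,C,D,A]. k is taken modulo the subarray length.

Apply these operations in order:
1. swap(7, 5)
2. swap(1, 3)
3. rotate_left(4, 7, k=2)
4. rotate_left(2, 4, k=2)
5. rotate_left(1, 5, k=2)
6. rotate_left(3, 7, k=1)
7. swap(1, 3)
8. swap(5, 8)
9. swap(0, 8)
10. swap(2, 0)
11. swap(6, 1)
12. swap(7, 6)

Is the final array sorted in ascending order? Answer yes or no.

Answer: yes

Derivation:
After 1 (swap(7, 5)): [I, A, D, H, C, B, E, G, F]
After 2 (swap(1, 3)): [I, H, D, A, C, B, E, G, F]
After 3 (rotate_left(4, 7, k=2)): [I, H, D, A, E, G, C, B, F]
After 4 (rotate_left(2, 4, k=2)): [I, H, E, D, A, G, C, B, F]
After 5 (rotate_left(1, 5, k=2)): [I, D, A, G, H, E, C, B, F]
After 6 (rotate_left(3, 7, k=1)): [I, D, A, H, E, C, B, G, F]
After 7 (swap(1, 3)): [I, H, A, D, E, C, B, G, F]
After 8 (swap(5, 8)): [I, H, A, D, E, F, B, G, C]
After 9 (swap(0, 8)): [C, H, A, D, E, F, B, G, I]
After 10 (swap(2, 0)): [A, H, C, D, E, F, B, G, I]
After 11 (swap(6, 1)): [A, B, C, D, E, F, H, G, I]
After 12 (swap(7, 6)): [A, B, C, D, E, F, G, H, I]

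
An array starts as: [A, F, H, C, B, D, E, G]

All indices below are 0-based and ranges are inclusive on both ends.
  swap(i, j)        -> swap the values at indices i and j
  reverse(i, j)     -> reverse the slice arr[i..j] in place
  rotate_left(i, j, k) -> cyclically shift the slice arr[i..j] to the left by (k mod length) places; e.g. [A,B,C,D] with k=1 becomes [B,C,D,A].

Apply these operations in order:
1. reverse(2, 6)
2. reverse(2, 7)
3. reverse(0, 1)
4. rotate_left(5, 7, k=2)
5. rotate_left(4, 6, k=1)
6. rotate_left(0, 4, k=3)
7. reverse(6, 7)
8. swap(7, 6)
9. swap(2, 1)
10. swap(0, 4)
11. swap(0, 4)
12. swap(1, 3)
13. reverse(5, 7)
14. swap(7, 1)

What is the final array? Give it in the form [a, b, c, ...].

After 1 (reverse(2, 6)): [A, F, E, D, B, C, H, G]
After 2 (reverse(2, 7)): [A, F, G, H, C, B, D, E]
After 3 (reverse(0, 1)): [F, A, G, H, C, B, D, E]
After 4 (rotate_left(5, 7, k=2)): [F, A, G, H, C, E, B, D]
After 5 (rotate_left(4, 6, k=1)): [F, A, G, H, E, B, C, D]
After 6 (rotate_left(0, 4, k=3)): [H, E, F, A, G, B, C, D]
After 7 (reverse(6, 7)): [H, E, F, A, G, B, D, C]
After 8 (swap(7, 6)): [H, E, F, A, G, B, C, D]
After 9 (swap(2, 1)): [H, F, E, A, G, B, C, D]
After 10 (swap(0, 4)): [G, F, E, A, H, B, C, D]
After 11 (swap(0, 4)): [H, F, E, A, G, B, C, D]
After 12 (swap(1, 3)): [H, A, E, F, G, B, C, D]
After 13 (reverse(5, 7)): [H, A, E, F, G, D, C, B]
After 14 (swap(7, 1)): [H, B, E, F, G, D, C, A]

Answer: [H, B, E, F, G, D, C, A]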